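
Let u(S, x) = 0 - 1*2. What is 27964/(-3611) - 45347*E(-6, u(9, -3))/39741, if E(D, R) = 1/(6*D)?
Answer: -39843675647/5166171036 ≈ -7.7124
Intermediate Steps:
u(S, x) = -2 (u(S, x) = 0 - 2 = -2)
E(D, R) = 1/(6*D)
27964/(-3611) - 45347*E(-6, u(9, -3))/39741 = 27964/(-3611) - 45347/(39741/(((⅙)/(-6)))) = 27964*(-1/3611) - 45347/(39741/(((⅙)*(-⅙)))) = -27964/3611 - 45347/(39741/(-1/36)) = -27964/3611 - 45347/(39741*(-36)) = -27964/3611 - 45347/(-1430676) = -27964/3611 - 45347*(-1/1430676) = -27964/3611 + 45347/1430676 = -39843675647/5166171036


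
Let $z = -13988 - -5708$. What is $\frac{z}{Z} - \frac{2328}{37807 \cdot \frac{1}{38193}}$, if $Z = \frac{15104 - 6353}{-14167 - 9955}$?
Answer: $\frac{2257705945272}{110283019} \approx 20472.0$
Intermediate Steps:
$Z = - \frac{8751}{24122}$ ($Z = \frac{8751}{-24122} = 8751 \left(- \frac{1}{24122}\right) = - \frac{8751}{24122} \approx -0.36278$)
$z = -8280$ ($z = -13988 + 5708 = -8280$)
$\frac{z}{Z} - \frac{2328}{37807 \cdot \frac{1}{38193}} = - \frac{8280}{- \frac{8751}{24122}} - \frac{2328}{37807 \cdot \frac{1}{38193}} = \left(-8280\right) \left(- \frac{24122}{8751}\right) - \frac{2328}{37807 \cdot \frac{1}{38193}} = \frac{66576720}{2917} - \frac{2328}{\frac{37807}{38193}} = \frac{66576720}{2917} - \frac{88913304}{37807} = \frac{2257705945272}{110283019}$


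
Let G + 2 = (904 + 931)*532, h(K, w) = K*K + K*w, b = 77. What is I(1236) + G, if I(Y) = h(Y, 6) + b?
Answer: 2511407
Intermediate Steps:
h(K, w) = K² + K*w
I(Y) = 77 + Y*(6 + Y) (I(Y) = Y*(Y + 6) + 77 = Y*(6 + Y) + 77 = 77 + Y*(6 + Y))
G = 976218 (G = -2 + (904 + 931)*532 = -2 + 1835*532 = -2 + 976220 = 976218)
I(1236) + G = (77 + 1236*(6 + 1236)) + 976218 = (77 + 1236*1242) + 976218 = (77 + 1535112) + 976218 = 1535189 + 976218 = 2511407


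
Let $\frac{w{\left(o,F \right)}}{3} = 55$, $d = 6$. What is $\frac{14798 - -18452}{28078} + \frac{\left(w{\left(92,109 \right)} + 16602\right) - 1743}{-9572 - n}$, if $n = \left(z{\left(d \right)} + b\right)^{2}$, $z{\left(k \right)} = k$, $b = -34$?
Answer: $- \frac{3229453}{12115657} \approx -0.26655$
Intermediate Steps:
$w{\left(o,F \right)} = 165$ ($w{\left(o,F \right)} = 3 \cdot 55 = 165$)
$n = 784$ ($n = \left(6 - 34\right)^{2} = \left(-28\right)^{2} = 784$)
$\frac{14798 - -18452}{28078} + \frac{\left(w{\left(92,109 \right)} + 16602\right) - 1743}{-9572 - n} = \frac{14798 - -18452}{28078} + \frac{\left(165 + 16602\right) - 1743}{-9572 - 784} = \left(14798 + 18452\right) \frac{1}{28078} + \frac{16767 - 1743}{-9572 - 784} = 33250 \cdot \frac{1}{28078} + \frac{15024}{-10356} = \frac{16625}{14039} + 15024 \left(- \frac{1}{10356}\right) = \frac{16625}{14039} - \frac{1252}{863} = - \frac{3229453}{12115657}$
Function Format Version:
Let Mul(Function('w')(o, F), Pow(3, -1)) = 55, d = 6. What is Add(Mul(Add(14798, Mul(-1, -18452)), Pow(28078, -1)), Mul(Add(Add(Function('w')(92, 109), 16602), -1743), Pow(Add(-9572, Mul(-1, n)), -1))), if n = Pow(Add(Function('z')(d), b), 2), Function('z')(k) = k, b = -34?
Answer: Rational(-3229453, 12115657) ≈ -0.26655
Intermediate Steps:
Function('w')(o, F) = 165 (Function('w')(o, F) = Mul(3, 55) = 165)
n = 784 (n = Pow(Add(6, -34), 2) = Pow(-28, 2) = 784)
Add(Mul(Add(14798, Mul(-1, -18452)), Pow(28078, -1)), Mul(Add(Add(Function('w')(92, 109), 16602), -1743), Pow(Add(-9572, Mul(-1, n)), -1))) = Add(Mul(Add(14798, Mul(-1, -18452)), Pow(28078, -1)), Mul(Add(Add(165, 16602), -1743), Pow(Add(-9572, Mul(-1, 784)), -1))) = Add(Mul(Add(14798, 18452), Rational(1, 28078)), Mul(Add(16767, -1743), Pow(Add(-9572, -784), -1))) = Add(Mul(33250, Rational(1, 28078)), Mul(15024, Pow(-10356, -1))) = Add(Rational(16625, 14039), Mul(15024, Rational(-1, 10356))) = Add(Rational(16625, 14039), Rational(-1252, 863)) = Rational(-3229453, 12115657)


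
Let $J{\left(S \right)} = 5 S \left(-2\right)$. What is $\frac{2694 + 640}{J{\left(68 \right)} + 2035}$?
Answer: $\frac{3334}{1355} \approx 2.4605$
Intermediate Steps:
$J{\left(S \right)} = - 10 S$
$\frac{2694 + 640}{J{\left(68 \right)} + 2035} = \frac{2694 + 640}{\left(-10\right) 68 + 2035} = \frac{3334}{-680 + 2035} = \frac{3334}{1355}$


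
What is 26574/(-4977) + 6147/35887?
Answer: -307689173/59536533 ≈ -5.1681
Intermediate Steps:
26574/(-4977) + 6147/35887 = 26574*(-1/4977) + 6147*(1/35887) = -8858/1659 + 6147/35887 = -307689173/59536533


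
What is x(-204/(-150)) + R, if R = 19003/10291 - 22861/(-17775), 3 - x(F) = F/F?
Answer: 938885926/182922525 ≈ 5.1327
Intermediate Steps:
x(F) = 2 (x(F) = 3 - F/F = 3 - 1*1 = 3 - 1 = 2)
R = 573040876/182922525 (R = 19003*(1/10291) - 22861*(-1/17775) = 19003/10291 + 22861/17775 = 573040876/182922525 ≈ 3.1327)
x(-204/(-150)) + R = 2 + 573040876/182922525 = 938885926/182922525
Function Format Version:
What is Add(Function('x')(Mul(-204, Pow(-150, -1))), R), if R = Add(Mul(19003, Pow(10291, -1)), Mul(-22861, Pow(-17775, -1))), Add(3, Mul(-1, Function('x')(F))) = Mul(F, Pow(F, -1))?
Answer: Rational(938885926, 182922525) ≈ 5.1327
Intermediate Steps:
Function('x')(F) = 2 (Function('x')(F) = Add(3, Mul(-1, Mul(F, Pow(F, -1)))) = Add(3, Mul(-1, 1)) = Add(3, -1) = 2)
R = Rational(573040876, 182922525) (R = Add(Mul(19003, Rational(1, 10291)), Mul(-22861, Rational(-1, 17775))) = Add(Rational(19003, 10291), Rational(22861, 17775)) = Rational(573040876, 182922525) ≈ 3.1327)
Add(Function('x')(Mul(-204, Pow(-150, -1))), R) = Add(2, Rational(573040876, 182922525)) = Rational(938885926, 182922525)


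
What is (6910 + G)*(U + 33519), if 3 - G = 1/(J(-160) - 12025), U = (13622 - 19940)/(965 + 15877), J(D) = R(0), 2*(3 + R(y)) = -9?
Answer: 3130480691138532/13510091 ≈ 2.3171e+8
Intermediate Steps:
R(y) = -15/2 (R(y) = -3 + (½)*(-9) = -3 - 9/2 = -15/2)
J(D) = -15/2
U = -1053/2807 (U = -6318/16842 = -6318*1/16842 = -1053/2807 ≈ -0.37513)
G = 72197/24065 (G = 3 - 1/(-15/2 - 12025) = 3 - 1/(-24065/2) = 3 - 1*(-2/24065) = 3 + 2/24065 = 72197/24065 ≈ 3.0001)
(6910 + G)*(U + 33519) = (6910 + 72197/24065)*(-1053/2807 + 33519) = (166361347/24065)*(94086780/2807) = 3130480691138532/13510091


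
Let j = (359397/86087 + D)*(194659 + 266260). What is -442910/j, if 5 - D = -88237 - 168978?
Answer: -38128793170/10206432488296503 ≈ -3.7358e-6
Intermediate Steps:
D = 257220 (D = 5 - (-88237 - 168978) = 5 - 1*(-257215) = 5 + 257215 = 257220)
j = 10206432488296503/86087 (j = (359397/86087 + 257220)*(194659 + 266260) = (359397*(1/86087) + 257220)*460919 = (359397/86087 + 257220)*460919 = (22143657537/86087)*460919 = 10206432488296503/86087 ≈ 1.1856e+11)
-442910/j = -442910/10206432488296503/86087 = -442910*86087/10206432488296503 = -38128793170/10206432488296503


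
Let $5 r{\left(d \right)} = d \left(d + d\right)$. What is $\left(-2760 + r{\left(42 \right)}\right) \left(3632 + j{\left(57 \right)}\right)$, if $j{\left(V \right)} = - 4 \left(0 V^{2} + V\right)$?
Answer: $- \frac{34965888}{5} \approx -6.9932 \cdot 10^{6}$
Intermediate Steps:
$j{\left(V \right)} = - 4 V$ ($j{\left(V \right)} = - 4 \left(0 + V\right) = - 4 V$)
$r{\left(d \right)} = \frac{2 d^{2}}{5}$ ($r{\left(d \right)} = \frac{d \left(d + d\right)}{5} = \frac{d 2 d}{5} = \frac{2 d^{2}}{5}$)
$\left(-2760 + r{\left(42 \right)}\right) \left(3632 + j{\left(57 \right)}\right) = \left(-2760 + \frac{2 \cdot 42^{2}}{5}\right) \left(3632 - 228\right) = \left(-2760 + \frac{2}{5} \cdot 1764\right) \left(3632 - 228\right) = \left(-2760 + \frac{3528}{5}\right) 3404 = \left(- \frac{10272}{5}\right) 3404 = - \frac{34965888}{5}$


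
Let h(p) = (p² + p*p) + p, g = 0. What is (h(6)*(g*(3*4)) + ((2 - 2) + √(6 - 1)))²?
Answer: 5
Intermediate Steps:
h(p) = p + 2*p² (h(p) = (p² + p²) + p = 2*p² + p = p + 2*p²)
(h(6)*(g*(3*4)) + ((2 - 2) + √(6 - 1)))² = ((6*(1 + 2*6))*(0*(3*4)) + ((2 - 2) + √(6 - 1)))² = ((6*(1 + 12))*(0*12) + (0 + √5))² = ((6*13)*0 + √5)² = (78*0 + √5)² = (0 + √5)² = (√5)² = 5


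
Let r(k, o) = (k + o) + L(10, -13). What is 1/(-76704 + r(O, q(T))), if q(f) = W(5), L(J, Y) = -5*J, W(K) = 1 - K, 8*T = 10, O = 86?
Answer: -1/76672 ≈ -1.3043e-5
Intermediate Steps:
T = 5/4 (T = (1/8)*10 = 5/4 ≈ 1.2500)
q(f) = -4 (q(f) = 1 - 1*5 = 1 - 5 = -4)
r(k, o) = -50 + k + o (r(k, o) = (k + o) - 5*10 = (k + o) - 50 = -50 + k + o)
1/(-76704 + r(O, q(T))) = 1/(-76704 + (-50 + 86 - 4)) = 1/(-76704 + 32) = 1/(-76672) = -1/76672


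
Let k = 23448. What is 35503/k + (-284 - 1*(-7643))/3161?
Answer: 284778815/74119128 ≈ 3.8422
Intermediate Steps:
35503/k + (-284 - 1*(-7643))/3161 = 35503/23448 + (-284 - 1*(-7643))/3161 = 35503*(1/23448) + (-284 + 7643)*(1/3161) = 35503/23448 + 7359*(1/3161) = 35503/23448 + 7359/3161 = 284778815/74119128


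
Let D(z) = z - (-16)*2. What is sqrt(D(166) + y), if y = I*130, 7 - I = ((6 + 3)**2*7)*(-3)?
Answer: sqrt(222238) ≈ 471.42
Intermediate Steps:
I = 1708 (I = 7 - (6 + 3)**2*7*(-3) = 7 - 9**2*7*(-3) = 7 - 81*7*(-3) = 7 - 567*(-3) = 7 - 1*(-1701) = 7 + 1701 = 1708)
y = 222040 (y = 1708*130 = 222040)
D(z) = 32 + z (D(z) = z - 1*(-32) = z + 32 = 32 + z)
sqrt(D(166) + y) = sqrt((32 + 166) + 222040) = sqrt(198 + 222040) = sqrt(222238)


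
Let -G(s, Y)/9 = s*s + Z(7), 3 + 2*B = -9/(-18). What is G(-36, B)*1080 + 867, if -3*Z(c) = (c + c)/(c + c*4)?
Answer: -12594957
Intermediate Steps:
Z(c) = -2/15 (Z(c) = -(c + c)/(3*(c + c*4)) = -2*c/(3*(c + 4*c)) = -2*c/(3*(5*c)) = -2*c*1/(5*c)/3 = -⅓*⅖ = -2/15)
B = -5/4 (B = -3/2 + (-9/(-18))/2 = -3/2 + (-9*(-1/18))/2 = -3/2 + (½)*(½) = -3/2 + ¼ = -5/4 ≈ -1.2500)
G(s, Y) = 6/5 - 9*s² (G(s, Y) = -9*(s*s - 2/15) = -9*(s² - 2/15) = -9*(-2/15 + s²) = 6/5 - 9*s²)
G(-36, B)*1080 + 867 = (6/5 - 9*(-36)²)*1080 + 867 = (6/5 - 9*1296)*1080 + 867 = (6/5 - 11664)*1080 + 867 = -58314/5*1080 + 867 = -12595824 + 867 = -12594957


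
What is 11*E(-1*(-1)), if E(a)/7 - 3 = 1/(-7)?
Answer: 220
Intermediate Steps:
E(a) = 20 (E(a) = 21 + 7/(-7) = 21 + 7*(-⅐) = 21 - 1 = 20)
11*E(-1*(-1)) = 11*20 = 220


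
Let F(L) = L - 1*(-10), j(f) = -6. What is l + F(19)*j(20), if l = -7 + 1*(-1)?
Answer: -182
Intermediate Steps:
l = -8 (l = -7 - 1 = -8)
F(L) = 10 + L (F(L) = L + 10 = 10 + L)
l + F(19)*j(20) = -8 + (10 + 19)*(-6) = -8 + 29*(-6) = -8 - 174 = -182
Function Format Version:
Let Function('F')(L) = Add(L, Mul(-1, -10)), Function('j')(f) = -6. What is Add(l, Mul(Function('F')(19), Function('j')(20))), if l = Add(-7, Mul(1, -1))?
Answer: -182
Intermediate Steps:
l = -8 (l = Add(-7, -1) = -8)
Function('F')(L) = Add(10, L) (Function('F')(L) = Add(L, 10) = Add(10, L))
Add(l, Mul(Function('F')(19), Function('j')(20))) = Add(-8, Mul(Add(10, 19), -6)) = Add(-8, Mul(29, -6)) = Add(-8, -174) = -182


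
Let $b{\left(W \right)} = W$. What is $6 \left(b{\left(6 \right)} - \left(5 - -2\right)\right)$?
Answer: $-6$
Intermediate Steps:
$6 \left(b{\left(6 \right)} - \left(5 - -2\right)\right) = 6 \left(6 - \left(5 - -2\right)\right) = 6 \left(6 - 7\right) = 6 \left(-1\right) = -6$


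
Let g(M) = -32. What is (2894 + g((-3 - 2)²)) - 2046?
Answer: 816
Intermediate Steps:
(2894 + g((-3 - 2)²)) - 2046 = (2894 - 32) - 2046 = 2862 - 2046 = 816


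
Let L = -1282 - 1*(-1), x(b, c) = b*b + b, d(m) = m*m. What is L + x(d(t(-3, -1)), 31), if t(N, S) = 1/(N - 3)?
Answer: -1660139/1296 ≈ -1281.0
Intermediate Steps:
t(N, S) = 1/(-3 + N)
d(m) = m**2
x(b, c) = b + b**2 (x(b, c) = b**2 + b = b + b**2)
L = -1281 (L = -1282 + 1 = -1281)
L + x(d(t(-3, -1)), 31) = -1281 + (1/(-3 - 3))**2*(1 + (1/(-3 - 3))**2) = -1281 + (1/(-6))**2*(1 + (1/(-6))**2) = -1281 + (-1/6)**2*(1 + (-1/6)**2) = -1281 + (1 + 1/36)/36 = -1281 + (1/36)*(37/36) = -1281 + 37/1296 = -1660139/1296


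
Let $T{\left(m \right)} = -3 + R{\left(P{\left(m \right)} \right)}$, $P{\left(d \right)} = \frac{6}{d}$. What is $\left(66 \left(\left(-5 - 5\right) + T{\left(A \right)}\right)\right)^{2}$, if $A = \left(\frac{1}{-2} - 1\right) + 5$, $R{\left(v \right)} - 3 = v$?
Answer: $\frac{14653584}{49} \approx 2.9905 \cdot 10^{5}$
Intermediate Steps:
$R{\left(v \right)} = 3 + v$
$A = \frac{7}{2}$ ($A = \left(- \frac{1}{2} - 1\right) + 5 = - \frac{3}{2} + 5 = \frac{7}{2} \approx 3.5$)
$T{\left(m \right)} = \frac{6}{m}$ ($T{\left(m \right)} = -3 + \left(3 + \frac{6}{m}\right) = \frac{6}{m}$)
$\left(66 \left(\left(-5 - 5\right) + T{\left(A \right)}\right)\right)^{2} = \left(66 \left(\left(-5 - 5\right) + \frac{6}{\frac{7}{2}}\right)\right)^{2} = \left(66 \left(\left(-5 - 5\right) + 6 \cdot \frac{2}{7}\right)\right)^{2} = \left(66 \left(-10 + \frac{12}{7}\right)\right)^{2} = \left(66 \left(- \frac{58}{7}\right)\right)^{2} = \left(- \frac{3828}{7}\right)^{2} = \frac{14653584}{49}$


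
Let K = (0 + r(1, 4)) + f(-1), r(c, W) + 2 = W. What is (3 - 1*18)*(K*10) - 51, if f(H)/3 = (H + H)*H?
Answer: -1251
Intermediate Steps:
r(c, W) = -2 + W
f(H) = 6*H**2 (f(H) = 3*((H + H)*H) = 3*((2*H)*H) = 3*(2*H**2) = 6*H**2)
K = 8 (K = (0 + (-2 + 4)) + 6*(-1)**2 = (0 + 2) + 6*1 = 2 + 6 = 8)
(3 - 1*18)*(K*10) - 51 = (3 - 1*18)*(8*10) - 51 = (3 - 18)*80 - 51 = -15*80 - 51 = -1200 - 51 = -1251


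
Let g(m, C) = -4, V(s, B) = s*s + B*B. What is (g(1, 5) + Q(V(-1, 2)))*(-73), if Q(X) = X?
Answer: -73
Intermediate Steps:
V(s, B) = B² + s² (V(s, B) = s² + B² = B² + s²)
(g(1, 5) + Q(V(-1, 2)))*(-73) = (-4 + (2² + (-1)²))*(-73) = (-4 + (4 + 1))*(-73) = (-4 + 5)*(-73) = 1*(-73) = -73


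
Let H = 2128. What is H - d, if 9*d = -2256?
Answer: 7136/3 ≈ 2378.7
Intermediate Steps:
d = -752/3 (d = (⅑)*(-2256) = -752/3 ≈ -250.67)
H - d = 2128 - 1*(-752/3) = 2128 + 752/3 = 7136/3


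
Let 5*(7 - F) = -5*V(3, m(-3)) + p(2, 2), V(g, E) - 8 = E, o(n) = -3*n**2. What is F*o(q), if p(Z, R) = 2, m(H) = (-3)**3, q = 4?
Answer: 2976/5 ≈ 595.20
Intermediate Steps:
m(H) = -27
V(g, E) = 8 + E
F = -62/5 (F = 7 - (-5*(8 - 27) + 2)/5 = 7 - (-5*(-19) + 2)/5 = 7 - (95 + 2)/5 = 7 - 1/5*97 = 7 - 97/5 = -62/5 ≈ -12.400)
F*o(q) = -(-186)*4**2/5 = -(-186)*16/5 = -62/5*(-48) = 2976/5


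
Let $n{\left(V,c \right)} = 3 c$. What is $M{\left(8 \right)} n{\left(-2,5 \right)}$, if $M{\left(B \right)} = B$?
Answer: $120$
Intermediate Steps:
$M{\left(8 \right)} n{\left(-2,5 \right)} = 8 \cdot 3 \cdot 5 = 8 \cdot 15 = 120$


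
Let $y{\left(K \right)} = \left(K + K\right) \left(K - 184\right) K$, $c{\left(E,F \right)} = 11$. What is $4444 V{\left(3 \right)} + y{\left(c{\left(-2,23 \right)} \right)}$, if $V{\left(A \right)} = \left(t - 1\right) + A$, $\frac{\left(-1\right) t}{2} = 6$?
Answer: $-86306$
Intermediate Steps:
$t = -12$ ($t = \left(-2\right) 6 = -12$)
$V{\left(A \right)} = -13 + A$ ($V{\left(A \right)} = \left(-12 - 1\right) + A = -13 + A$)
$y{\left(K \right)} = 2 K^{2} \left(-184 + K\right)$ ($y{\left(K \right)} = 2 K \left(-184 + K\right) K = 2 K^{2} \left(-184 + K\right)$)
$4444 V{\left(3 \right)} + y{\left(c{\left(-2,23 \right)} \right)} = 4444 \left(-13 + 3\right) + 2 \cdot 11^{2} \left(-184 + 11\right) = 4444 \left(-10\right) + 2 \cdot 121 \left(-173\right) = -44440 - 41866 = -86306$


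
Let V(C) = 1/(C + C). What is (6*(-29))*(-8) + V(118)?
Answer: 328513/236 ≈ 1392.0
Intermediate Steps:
V(C) = 1/(2*C)
(6*(-29))*(-8) + V(118) = (6*(-29))*(-8) + (½)/118 = -174*(-8) + (½)*(1/118) = 1392 + 1/236 = 328513/236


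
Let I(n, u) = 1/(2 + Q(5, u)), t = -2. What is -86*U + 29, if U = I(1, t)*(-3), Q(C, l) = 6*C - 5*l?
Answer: 246/7 ≈ 35.143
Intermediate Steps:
Q(C, l) = -5*l + 6*C
I(n, u) = 1/(32 - 5*u) (I(n, u) = 1/(2 + (-5*u + 6*5)) = 1/(2 + (-5*u + 30)) = 1/(2 + (30 - 5*u)) = 1/(32 - 5*u))
U = -1/14 (U = -1/(-32 + 5*(-2))*(-3) = -1/(-32 - 10)*(-3) = -1/(-42)*(-3) = -1*(-1/42)*(-3) = (1/42)*(-3) = -1/14 ≈ -0.071429)
-86*U + 29 = -86*(-1/14) + 29 = 43/7 + 29 = 246/7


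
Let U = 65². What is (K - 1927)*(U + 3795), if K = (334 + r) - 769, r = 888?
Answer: -11821480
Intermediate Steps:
K = 453 (K = (334 + 888) - 769 = 1222 - 769 = 453)
U = 4225
(K - 1927)*(U + 3795) = (453 - 1927)*(4225 + 3795) = -1474*8020 = -11821480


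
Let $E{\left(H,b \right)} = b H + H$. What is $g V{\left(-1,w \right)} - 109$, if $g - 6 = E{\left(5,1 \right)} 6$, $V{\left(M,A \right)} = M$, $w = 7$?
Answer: $-175$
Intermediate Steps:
$E{\left(H,b \right)} = H + H b$ ($E{\left(H,b \right)} = H b + H = H + H b$)
$g = 66$ ($g = 6 + 5 \left(1 + 1\right) 6 = 6 + 5 \cdot 2 \cdot 6 = 6 + 10 \cdot 6 = 6 + 60 = 66$)
$g V{\left(-1,w \right)} - 109 = 66 \left(-1\right) - 109 = -66 - 109 = -175$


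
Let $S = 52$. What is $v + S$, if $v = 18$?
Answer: $70$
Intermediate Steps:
$v + S = 18 + 52 = 70$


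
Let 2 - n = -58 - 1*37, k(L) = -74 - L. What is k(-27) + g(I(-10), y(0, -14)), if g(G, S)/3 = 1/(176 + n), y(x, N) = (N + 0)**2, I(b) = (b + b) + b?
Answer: -4276/91 ≈ -46.989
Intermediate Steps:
I(b) = 3*b (I(b) = 2*b + b = 3*b)
y(x, N) = N**2
n = 97 (n = 2 - (-58 - 1*37) = 2 - (-58 - 37) = 2 - 1*(-95) = 2 + 95 = 97)
g(G, S) = 1/91 (g(G, S) = 3/(176 + 97) = 3/273 = 3*(1/273) = 1/91)
k(-27) + g(I(-10), y(0, -14)) = (-74 - 1*(-27)) + 1/91 = (-74 + 27) + 1/91 = -47 + 1/91 = -4276/91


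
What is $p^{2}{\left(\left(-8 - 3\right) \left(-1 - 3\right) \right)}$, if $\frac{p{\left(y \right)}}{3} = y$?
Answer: $17424$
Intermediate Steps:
$p{\left(y \right)} = 3 y$
$p^{2}{\left(\left(-8 - 3\right) \left(-1 - 3\right) \right)} = \left(3 \left(-8 - 3\right) \left(-1 - 3\right)\right)^{2} = \left(3 \left(\left(-11\right) \left(-4\right)\right)\right)^{2} = \left(3 \cdot 44\right)^{2} = 132^{2} = 17424$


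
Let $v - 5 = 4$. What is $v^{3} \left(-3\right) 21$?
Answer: $-45927$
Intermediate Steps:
$v = 9$ ($v = 5 + 4 = 9$)
$v^{3} \left(-3\right) 21 = 9^{3} \left(-3\right) 21 = 729 \left(-3\right) 21 = \left(-2187\right) 21 = -45927$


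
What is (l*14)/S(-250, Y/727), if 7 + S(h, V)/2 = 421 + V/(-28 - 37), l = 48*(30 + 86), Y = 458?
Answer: 230226360/2445389 ≈ 94.147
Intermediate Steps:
l = 5568 (l = 48*116 = 5568)
S(h, V) = 828 - 2*V/65 (S(h, V) = -14 + 2*(421 + V/(-28 - 37)) = -14 + 2*(421 + V/(-65)) = -14 + 2*(421 - V/65) = -14 + (842 - 2*V/65) = 828 - 2*V/65)
(l*14)/S(-250, Y/727) = (5568*14)/(828 - 916/(65*727)) = 77952/(828 - 916/(65*727)) = 77952/(828 - 2/65*458/727) = 77952/(828 - 916/47255) = 77952/(39126224/47255) = 77952*(47255/39126224) = 230226360/2445389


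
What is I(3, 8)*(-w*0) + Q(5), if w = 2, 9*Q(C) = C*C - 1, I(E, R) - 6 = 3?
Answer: 8/3 ≈ 2.6667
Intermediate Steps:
I(E, R) = 9 (I(E, R) = 6 + 3 = 9)
Q(C) = -1/9 + C**2/9 (Q(C) = (C*C - 1)/9 = (C**2 - 1)/9 = (-1 + C**2)/9 = -1/9 + C**2/9)
I(3, 8)*(-w*0) + Q(5) = 9*(-1*2*0) + (-1/9 + (1/9)*5**2) = 9*(-2*0) + (-1/9 + (1/9)*25) = 9*0 + (-1/9 + 25/9) = 0 + 8/3 = 8/3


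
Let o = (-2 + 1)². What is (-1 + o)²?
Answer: 0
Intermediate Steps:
o = 1 (o = (-1)² = 1)
(-1 + o)² = (-1 + 1)² = 0² = 0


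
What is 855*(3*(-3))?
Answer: -7695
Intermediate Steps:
855*(3*(-3)) = 855*(-9) = -7695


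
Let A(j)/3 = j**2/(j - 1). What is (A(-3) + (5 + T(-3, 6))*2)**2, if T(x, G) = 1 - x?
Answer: 2025/16 ≈ 126.56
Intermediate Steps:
A(j) = 3*j**2/(-1 + j) (A(j) = 3*(j**2/(j - 1)) = 3*(j**2/(-1 + j)) = 3*j**2/(-1 + j))
(A(-3) + (5 + T(-3, 6))*2)**2 = (3*(-3)**2/(-1 - 3) + (5 + (1 - 1*(-3)))*2)**2 = (3*9/(-4) + (5 + (1 + 3))*2)**2 = (3*9*(-1/4) + (5 + 4)*2)**2 = (-27/4 + 9*2)**2 = (-27/4 + 18)**2 = (45/4)**2 = 2025/16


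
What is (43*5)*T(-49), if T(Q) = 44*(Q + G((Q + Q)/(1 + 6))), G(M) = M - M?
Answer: -463540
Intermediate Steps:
G(M) = 0
T(Q) = 44*Q (T(Q) = 44*(Q + 0) = 44*Q)
(43*5)*T(-49) = (43*5)*(44*(-49)) = 215*(-2156) = -463540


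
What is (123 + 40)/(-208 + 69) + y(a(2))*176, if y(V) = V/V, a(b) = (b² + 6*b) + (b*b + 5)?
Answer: 24301/139 ≈ 174.83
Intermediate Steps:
a(b) = 5 + 2*b² + 6*b (a(b) = (b² + 6*b) + (b² + 5) = (b² + 6*b) + (5 + b²) = 5 + 2*b² + 6*b)
y(V) = 1
(123 + 40)/(-208 + 69) + y(a(2))*176 = (123 + 40)/(-208 + 69) + 1*176 = 163/(-139) + 176 = 163*(-1/139) + 176 = -163/139 + 176 = 24301/139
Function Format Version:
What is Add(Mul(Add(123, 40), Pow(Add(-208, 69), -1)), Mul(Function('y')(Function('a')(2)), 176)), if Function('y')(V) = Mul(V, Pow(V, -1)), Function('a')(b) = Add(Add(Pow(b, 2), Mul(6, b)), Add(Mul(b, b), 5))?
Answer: Rational(24301, 139) ≈ 174.83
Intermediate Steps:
Function('a')(b) = Add(5, Mul(2, Pow(b, 2)), Mul(6, b)) (Function('a')(b) = Add(Add(Pow(b, 2), Mul(6, b)), Add(Pow(b, 2), 5)) = Add(Add(Pow(b, 2), Mul(6, b)), Add(5, Pow(b, 2))) = Add(5, Mul(2, Pow(b, 2)), Mul(6, b)))
Function('y')(V) = 1
Add(Mul(Add(123, 40), Pow(Add(-208, 69), -1)), Mul(Function('y')(Function('a')(2)), 176)) = Add(Mul(Add(123, 40), Pow(Add(-208, 69), -1)), Mul(1, 176)) = Add(Mul(163, Pow(-139, -1)), 176) = Add(Mul(163, Rational(-1, 139)), 176) = Add(Rational(-163, 139), 176) = Rational(24301, 139)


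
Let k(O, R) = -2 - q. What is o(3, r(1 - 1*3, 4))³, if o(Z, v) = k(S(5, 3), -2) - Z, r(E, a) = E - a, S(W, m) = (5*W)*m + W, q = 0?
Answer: -125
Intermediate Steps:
S(W, m) = W + 5*W*m (S(W, m) = 5*W*m + W = W + 5*W*m)
k(O, R) = -2 (k(O, R) = -2 - 1*0 = -2 + 0 = -2)
o(Z, v) = -2 - Z
o(3, r(1 - 1*3, 4))³ = (-2 - 1*3)³ = (-2 - 3)³ = (-5)³ = -125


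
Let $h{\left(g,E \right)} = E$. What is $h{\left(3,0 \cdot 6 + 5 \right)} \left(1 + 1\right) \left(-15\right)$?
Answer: $-150$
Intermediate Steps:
$h{\left(3,0 \cdot 6 + 5 \right)} \left(1 + 1\right) \left(-15\right) = \left(0 \cdot 6 + 5\right) \left(1 + 1\right) \left(-15\right) = \left(0 + 5\right) 2 \left(-15\right) = 5 \cdot 2 \left(-15\right) = 10 \left(-15\right) = -150$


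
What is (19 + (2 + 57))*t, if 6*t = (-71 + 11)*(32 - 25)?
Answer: -5460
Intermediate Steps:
t = -70 (t = ((-71 + 11)*(32 - 25))/6 = (-60*7)/6 = (⅙)*(-420) = -70)
(19 + (2 + 57))*t = (19 + (2 + 57))*(-70) = (19 + 59)*(-70) = 78*(-70) = -5460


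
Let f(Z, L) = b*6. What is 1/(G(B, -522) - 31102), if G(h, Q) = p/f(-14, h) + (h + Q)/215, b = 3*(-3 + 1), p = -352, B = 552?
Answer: -387/12032636 ≈ -3.2163e-5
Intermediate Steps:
b = -6 (b = 3*(-2) = -6)
f(Z, L) = -36 (f(Z, L) = -6*6 = -36)
G(h, Q) = 88/9 + Q/215 + h/215 (G(h, Q) = -352/(-36) + (h + Q)/215 = -352*(-1/36) + (Q + h)*(1/215) = 88/9 + (Q/215 + h/215) = 88/9 + Q/215 + h/215)
1/(G(B, -522) - 31102) = 1/((88/9 + (1/215)*(-522) + (1/215)*552) - 31102) = 1/((88/9 - 522/215 + 552/215) - 31102) = 1/(3838/387 - 31102) = 1/(-12032636/387) = -387/12032636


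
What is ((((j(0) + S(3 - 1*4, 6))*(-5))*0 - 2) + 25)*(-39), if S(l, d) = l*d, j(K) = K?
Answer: -897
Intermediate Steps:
S(l, d) = d*l
((((j(0) + S(3 - 1*4, 6))*(-5))*0 - 2) + 25)*(-39) = ((((0 + 6*(3 - 1*4))*(-5))*0 - 2) + 25)*(-39) = ((((0 + 6*(3 - 4))*(-5))*0 - 2) + 25)*(-39) = ((((0 + 6*(-1))*(-5))*0 - 2) + 25)*(-39) = ((((0 - 6)*(-5))*0 - 2) + 25)*(-39) = ((-6*(-5)*0 - 2) + 25)*(-39) = ((30*0 - 2) + 25)*(-39) = ((0 - 2) + 25)*(-39) = (-2 + 25)*(-39) = 23*(-39) = -897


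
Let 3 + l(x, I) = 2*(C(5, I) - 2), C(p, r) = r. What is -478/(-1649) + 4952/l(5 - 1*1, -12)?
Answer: -8151030/51119 ≈ -159.45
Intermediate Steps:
l(x, I) = -7 + 2*I (l(x, I) = -3 + 2*(I - 2) = -3 + 2*(-2 + I) = -3 + (-4 + 2*I) = -7 + 2*I)
-478/(-1649) + 4952/l(5 - 1*1, -12) = -478/(-1649) + 4952/(-7 + 2*(-12)) = -478*(-1/1649) + 4952/(-7 - 24) = 478/1649 + 4952/(-31) = 478/1649 + 4952*(-1/31) = 478/1649 - 4952/31 = -8151030/51119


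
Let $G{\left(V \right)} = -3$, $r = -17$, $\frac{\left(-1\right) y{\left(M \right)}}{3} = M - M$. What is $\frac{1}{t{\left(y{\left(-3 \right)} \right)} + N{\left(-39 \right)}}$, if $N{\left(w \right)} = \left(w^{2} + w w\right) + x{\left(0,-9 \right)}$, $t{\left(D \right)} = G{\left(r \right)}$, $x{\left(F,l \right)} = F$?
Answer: $\frac{1}{3039} \approx 0.00032906$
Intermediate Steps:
$y{\left(M \right)} = 0$ ($y{\left(M \right)} = - 3 \left(M - M\right) = \left(-3\right) 0 = 0$)
$t{\left(D \right)} = -3$
$N{\left(w \right)} = 2 w^{2}$ ($N{\left(w \right)} = \left(w^{2} + w w\right) + 0 = \left(w^{2} + w^{2}\right) + 0 = 2 w^{2} + 0 = 2 w^{2}$)
$\frac{1}{t{\left(y{\left(-3 \right)} \right)} + N{\left(-39 \right)}} = \frac{1}{-3 + 2 \left(-39\right)^{2}} = \frac{1}{-3 + 2 \cdot 1521} = \frac{1}{-3 + 3042} = \frac{1}{3039}$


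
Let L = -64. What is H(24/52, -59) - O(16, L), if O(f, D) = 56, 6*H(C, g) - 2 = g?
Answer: -131/2 ≈ -65.500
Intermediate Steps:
H(C, g) = ⅓ + g/6
H(24/52, -59) - O(16, L) = (⅓ + (⅙)*(-59)) - 1*56 = (⅓ - 59/6) - 56 = -19/2 - 56 = -131/2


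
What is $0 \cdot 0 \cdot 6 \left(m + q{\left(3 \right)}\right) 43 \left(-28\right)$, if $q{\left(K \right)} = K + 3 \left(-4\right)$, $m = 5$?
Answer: $0$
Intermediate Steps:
$q{\left(K \right)} = -12 + K$ ($q{\left(K \right)} = K - 12 = -12 + K$)
$0 \cdot 0 \cdot 6 \left(m + q{\left(3 \right)}\right) 43 \left(-28\right) = 0 \cdot 0 \cdot 6 \left(5 + \left(-12 + 3\right)\right) 43 \left(-28\right) = 0 \cdot 6 \left(5 - 9\right) 43 \left(-28\right) = 0 \cdot 6 \left(-4\right) 43 \left(-28\right) = 0 \left(-24\right) 43 \left(-28\right) = 0 \cdot 43 \left(-28\right) = 0 \left(-28\right) = 0$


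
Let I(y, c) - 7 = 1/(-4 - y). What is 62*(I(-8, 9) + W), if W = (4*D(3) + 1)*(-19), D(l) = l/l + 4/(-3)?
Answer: 5053/6 ≈ 842.17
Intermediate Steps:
D(l) = -⅓ (D(l) = 1 + 4*(-⅓) = 1 - 4/3 = -⅓)
I(y, c) = 7 + 1/(-4 - y)
W = 19/3 (W = (4*(-⅓) + 1)*(-19) = (-4/3 + 1)*(-19) = -⅓*(-19) = 19/3 ≈ 6.3333)
62*(I(-8, 9) + W) = 62*((27 + 7*(-8))/(4 - 8) + 19/3) = 62*((27 - 56)/(-4) + 19/3) = 62*(-¼*(-29) + 19/3) = 62*(29/4 + 19/3) = 62*(163/12) = 5053/6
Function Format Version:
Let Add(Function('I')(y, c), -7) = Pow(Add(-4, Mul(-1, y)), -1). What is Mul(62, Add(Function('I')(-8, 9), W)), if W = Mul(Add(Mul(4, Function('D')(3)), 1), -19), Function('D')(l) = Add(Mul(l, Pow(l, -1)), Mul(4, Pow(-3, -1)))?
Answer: Rational(5053, 6) ≈ 842.17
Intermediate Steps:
Function('D')(l) = Rational(-1, 3) (Function('D')(l) = Add(1, Mul(4, Rational(-1, 3))) = Add(1, Rational(-4, 3)) = Rational(-1, 3))
Function('I')(y, c) = Add(7, Pow(Add(-4, Mul(-1, y)), -1))
W = Rational(19, 3) (W = Mul(Add(Mul(4, Rational(-1, 3)), 1), -19) = Mul(Add(Rational(-4, 3), 1), -19) = Mul(Rational(-1, 3), -19) = Rational(19, 3) ≈ 6.3333)
Mul(62, Add(Function('I')(-8, 9), W)) = Mul(62, Add(Mul(Pow(Add(4, -8), -1), Add(27, Mul(7, -8))), Rational(19, 3))) = Mul(62, Add(Mul(Pow(-4, -1), Add(27, -56)), Rational(19, 3))) = Mul(62, Add(Mul(Rational(-1, 4), -29), Rational(19, 3))) = Mul(62, Add(Rational(29, 4), Rational(19, 3))) = Mul(62, Rational(163, 12)) = Rational(5053, 6)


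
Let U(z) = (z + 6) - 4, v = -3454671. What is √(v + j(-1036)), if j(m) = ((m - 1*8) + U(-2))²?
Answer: I*√2364735 ≈ 1537.8*I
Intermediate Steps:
U(z) = 2 + z (U(z) = (6 + z) - 4 = 2 + z)
j(m) = (-8 + m)² (j(m) = ((m - 1*8) + (2 - 2))² = ((m - 8) + 0)² = ((-8 + m) + 0)² = (-8 + m)²)
√(v + j(-1036)) = √(-3454671 + (-8 - 1036)²) = √(-3454671 + (-1044)²) = √(-3454671 + 1089936) = √(-2364735) = I*√2364735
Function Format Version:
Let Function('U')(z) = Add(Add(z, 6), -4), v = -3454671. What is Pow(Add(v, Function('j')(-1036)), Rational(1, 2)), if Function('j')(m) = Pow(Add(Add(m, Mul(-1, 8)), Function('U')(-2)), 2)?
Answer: Mul(I, Pow(2364735, Rational(1, 2))) ≈ Mul(1537.8, I)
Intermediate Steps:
Function('U')(z) = Add(2, z) (Function('U')(z) = Add(Add(6, z), -4) = Add(2, z))
Function('j')(m) = Pow(Add(-8, m), 2) (Function('j')(m) = Pow(Add(Add(m, Mul(-1, 8)), Add(2, -2)), 2) = Pow(Add(Add(m, -8), 0), 2) = Pow(Add(Add(-8, m), 0), 2) = Pow(Add(-8, m), 2))
Pow(Add(v, Function('j')(-1036)), Rational(1, 2)) = Pow(Add(-3454671, Pow(Add(-8, -1036), 2)), Rational(1, 2)) = Pow(Add(-3454671, Pow(-1044, 2)), Rational(1, 2)) = Pow(Add(-3454671, 1089936), Rational(1, 2)) = Pow(-2364735, Rational(1, 2)) = Mul(I, Pow(2364735, Rational(1, 2)))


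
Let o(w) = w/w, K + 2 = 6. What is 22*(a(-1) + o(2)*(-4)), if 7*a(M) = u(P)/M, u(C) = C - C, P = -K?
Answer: -88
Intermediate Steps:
K = 4 (K = -2 + 6 = 4)
o(w) = 1
P = -4 (P = -1*4 = -4)
u(C) = 0
a(M) = 0 (a(M) = (0/M)/7 = (⅐)*0 = 0)
22*(a(-1) + o(2)*(-4)) = 22*(0 + 1*(-4)) = 22*(0 - 4) = 22*(-4) = -88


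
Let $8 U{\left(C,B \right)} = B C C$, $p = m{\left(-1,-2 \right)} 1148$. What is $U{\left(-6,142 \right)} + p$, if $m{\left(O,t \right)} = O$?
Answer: $-509$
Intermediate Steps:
$p = -1148$ ($p = \left(-1\right) 1148 = -1148$)
$U{\left(C,B \right)} = \frac{B C^{2}}{8}$ ($U{\left(C,B \right)} = \frac{B C C}{8} = \frac{B C^{2}}{8}$)
$U{\left(-6,142 \right)} + p = \frac{1}{8} \cdot 142 \left(-6\right)^{2} - 1148 = \frac{1}{8} \cdot 142 \cdot 36 - 1148 = 639 - 1148 = -509$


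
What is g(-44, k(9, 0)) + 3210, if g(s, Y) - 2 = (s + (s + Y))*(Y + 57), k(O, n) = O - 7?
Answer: -1862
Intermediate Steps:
k(O, n) = -7 + O
g(s, Y) = 2 + (57 + Y)*(Y + 2*s) (g(s, Y) = 2 + (s + (s + Y))*(Y + 57) = 2 + (s + (Y + s))*(57 + Y) = 2 + (Y + 2*s)*(57 + Y) = 2 + (57 + Y)*(Y + 2*s))
g(-44, k(9, 0)) + 3210 = (2 + (-7 + 9)² + 57*(-7 + 9) + 114*(-44) + 2*(-7 + 9)*(-44)) + 3210 = (2 + 2² + 57*2 - 5016 + 2*2*(-44)) + 3210 = (2 + 4 + 114 - 5016 - 176) + 3210 = -5072 + 3210 = -1862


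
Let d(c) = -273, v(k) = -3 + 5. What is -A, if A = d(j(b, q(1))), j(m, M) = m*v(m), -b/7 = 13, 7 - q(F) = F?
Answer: 273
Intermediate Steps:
q(F) = 7 - F
v(k) = 2
b = -91 (b = -7*13 = -91)
j(m, M) = 2*m (j(m, M) = m*2 = 2*m)
A = -273
-A = -1*(-273) = 273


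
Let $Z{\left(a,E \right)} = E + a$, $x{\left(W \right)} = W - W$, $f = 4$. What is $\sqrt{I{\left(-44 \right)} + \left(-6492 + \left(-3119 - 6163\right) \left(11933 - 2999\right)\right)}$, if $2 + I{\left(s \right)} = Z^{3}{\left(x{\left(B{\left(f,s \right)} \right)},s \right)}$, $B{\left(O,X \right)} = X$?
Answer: $i \sqrt{83017066} \approx 9111.4 i$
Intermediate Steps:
$x{\left(W \right)} = 0$
$I{\left(s \right)} = -2 + s^{3}$ ($I{\left(s \right)} = -2 + \left(s + 0\right)^{3} = -2 + s^{3}$)
$\sqrt{I{\left(-44 \right)} + \left(-6492 + \left(-3119 - 6163\right) \left(11933 - 2999\right)\right)} = \sqrt{\left(-2 + \left(-44\right)^{3}\right) + \left(-6492 + \left(-3119 - 6163\right) \left(11933 - 2999\right)\right)} = \sqrt{\left(-2 - 85184\right) - 82931880} = \sqrt{-85186 - 82931880} = \sqrt{-83017066} = i \sqrt{83017066}$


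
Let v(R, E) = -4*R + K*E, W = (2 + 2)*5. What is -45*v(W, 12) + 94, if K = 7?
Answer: -86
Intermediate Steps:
W = 20 (W = 4*5 = 20)
v(R, E) = -4*R + 7*E
-45*v(W, 12) + 94 = -45*(-4*20 + 7*12) + 94 = -45*(-80 + 84) + 94 = -45*4 + 94 = -180 + 94 = -86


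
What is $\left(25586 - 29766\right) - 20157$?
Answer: $-24337$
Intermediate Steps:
$\left(25586 - 29766\right) - 20157 = -4180 - 20157 = -24337$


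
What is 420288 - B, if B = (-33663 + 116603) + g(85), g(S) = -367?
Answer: 337715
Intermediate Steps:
B = 82573 (B = (-33663 + 116603) - 367 = 82940 - 367 = 82573)
420288 - B = 420288 - 1*82573 = 420288 - 82573 = 337715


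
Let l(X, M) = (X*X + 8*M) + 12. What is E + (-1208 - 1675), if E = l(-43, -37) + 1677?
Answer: 359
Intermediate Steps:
l(X, M) = 12 + X**2 + 8*M (l(X, M) = (X**2 + 8*M) + 12 = 12 + X**2 + 8*M)
E = 3242 (E = (12 + (-43)**2 + 8*(-37)) + 1677 = (12 + 1849 - 296) + 1677 = 1565 + 1677 = 3242)
E + (-1208 - 1675) = 3242 + (-1208 - 1675) = 3242 - 2883 = 359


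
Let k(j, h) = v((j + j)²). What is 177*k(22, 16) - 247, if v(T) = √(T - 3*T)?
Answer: -247 + 7788*I*√2 ≈ -247.0 + 11014.0*I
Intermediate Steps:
v(T) = √2*√(-T) (v(T) = √(-2*T) = √2*√(-T))
k(j, h) = 2*√2*√(-j²) (k(j, h) = √2*√(-(j + j)²) = √2*√(-(2*j)²) = √2*√(-4*j²) = √2*(2*√(-j²)) = 2*√2*√(-j²))
177*k(22, 16) - 247 = 177*(2*√2*√(-1*22²)) - 247 = 177*(2*√2*√(-1*484)) - 247 = 177*(2*√2*√(-484)) - 247 = 177*(2*√2*(22*I)) - 247 = 177*(44*I*√2) - 247 = 7788*I*√2 - 247 = -247 + 7788*I*√2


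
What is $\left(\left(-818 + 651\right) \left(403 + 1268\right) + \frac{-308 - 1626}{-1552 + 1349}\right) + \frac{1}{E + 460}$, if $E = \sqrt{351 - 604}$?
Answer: $\frac{- 56646637 \sqrt{253} + 26057452817 i}{203 \left(\sqrt{253} - 460 i\right)} \approx -2.7905 \cdot 10^{5} - 7.6294 \cdot 10^{-5} i$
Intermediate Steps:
$E = i \sqrt{253}$ ($E = \sqrt{-253} = i \sqrt{253} \approx 15.906 i$)
$\left(\left(-818 + 651\right) \left(403 + 1268\right) + \frac{-308 - 1626}{-1552 + 1349}\right) + \frac{1}{E + 460} = \left(\left(-818 + 651\right) \left(403 + 1268\right) + \frac{-308 - 1626}{-1552 + 1349}\right) + \frac{1}{i \sqrt{253} + 460} = \left(\left(-167\right) 1671 - \frac{1934}{-203}\right) + \frac{1}{460 + i \sqrt{253}} = \left(-279057 - - \frac{1934}{203}\right) + \frac{1}{460 + i \sqrt{253}} = \left(-279057 + \frac{1934}{203}\right) + \frac{1}{460 + i \sqrt{253}} = - \frac{56646637}{203} + \frac{1}{460 + i \sqrt{253}}$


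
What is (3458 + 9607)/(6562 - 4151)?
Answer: 13065/2411 ≈ 5.4189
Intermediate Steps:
(3458 + 9607)/(6562 - 4151) = 13065/2411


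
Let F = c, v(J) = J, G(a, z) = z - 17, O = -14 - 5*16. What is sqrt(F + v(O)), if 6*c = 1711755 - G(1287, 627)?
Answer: sqrt(10263486)/6 ≈ 533.94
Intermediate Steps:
O = -94 (O = -14 - 80 = -94)
G(a, z) = -17 + z
c = 1711145/6 (c = (1711755 - (-17 + 627))/6 = (1711755 - 1*610)/6 = (1711755 - 610)/6 = (1/6)*1711145 = 1711145/6 ≈ 2.8519e+5)
F = 1711145/6 ≈ 2.8519e+5
sqrt(F + v(O)) = sqrt(1711145/6 - 94) = sqrt(1710581/6) = sqrt(10263486)/6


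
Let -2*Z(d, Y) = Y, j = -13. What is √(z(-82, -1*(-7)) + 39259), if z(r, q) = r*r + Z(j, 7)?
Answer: √183918/2 ≈ 214.43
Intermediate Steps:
Z(d, Y) = -Y/2
z(r, q) = -7/2 + r² (z(r, q) = r*r - ½*7 = r² - 7/2 = -7/2 + r²)
√(z(-82, -1*(-7)) + 39259) = √((-7/2 + (-82)²) + 39259) = √((-7/2 + 6724) + 39259) = √(13441/2 + 39259) = √(91959/2) = √183918/2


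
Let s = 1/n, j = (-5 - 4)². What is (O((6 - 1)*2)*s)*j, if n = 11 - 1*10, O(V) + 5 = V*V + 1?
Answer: 7776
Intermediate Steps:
O(V) = -4 + V² (O(V) = -5 + (V*V + 1) = -5 + (V² + 1) = -5 + (1 + V²) = -4 + V²)
n = 1 (n = 11 - 10 = 1)
j = 81 (j = (-9)² = 81)
s = 1 (s = 1/1 = 1)
(O((6 - 1)*2)*s)*j = ((-4 + ((6 - 1)*2)²)*1)*81 = ((-4 + (5*2)²)*1)*81 = ((-4 + 10²)*1)*81 = ((-4 + 100)*1)*81 = (96*1)*81 = 96*81 = 7776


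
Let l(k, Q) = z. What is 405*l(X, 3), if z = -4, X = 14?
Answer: -1620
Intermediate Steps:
l(k, Q) = -4
405*l(X, 3) = 405*(-4) = -1620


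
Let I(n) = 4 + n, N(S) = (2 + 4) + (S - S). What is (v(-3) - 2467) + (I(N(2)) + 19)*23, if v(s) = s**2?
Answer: -1791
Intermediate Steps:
N(S) = 6 (N(S) = 6 + 0 = 6)
(v(-3) - 2467) + (I(N(2)) + 19)*23 = ((-3)**2 - 2467) + ((4 + 6) + 19)*23 = (9 - 2467) + (10 + 19)*23 = -2458 + 29*23 = -2458 + 667 = -1791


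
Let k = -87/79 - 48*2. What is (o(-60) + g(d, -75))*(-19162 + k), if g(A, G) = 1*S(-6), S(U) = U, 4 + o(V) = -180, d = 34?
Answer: 289079110/79 ≈ 3.6592e+6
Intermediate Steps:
o(V) = -184 (o(V) = -4 - 180 = -184)
g(A, G) = -6 (g(A, G) = 1*(-6) = -6)
k = -7671/79 (k = -87*1/79 - 96 = -87/79 - 96 = -7671/79 ≈ -97.101)
(o(-60) + g(d, -75))*(-19162 + k) = (-184 - 6)*(-19162 - 7671/79) = -190*(-1521469/79) = 289079110/79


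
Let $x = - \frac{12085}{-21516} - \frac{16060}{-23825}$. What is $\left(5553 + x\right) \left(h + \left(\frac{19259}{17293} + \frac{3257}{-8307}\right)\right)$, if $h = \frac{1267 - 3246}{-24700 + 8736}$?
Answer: $\frac{84940310009492717659453}{18085784816627676720} \approx 4696.5$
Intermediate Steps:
$x = \frac{126694417}{102523740}$ ($x = \left(-12085\right) \left(- \frac{1}{21516}\right) - - \frac{3212}{4765} = \frac{12085}{21516} + \frac{3212}{4765} = \frac{126694417}{102523740} \approx 1.2358$)
$h = \frac{1979}{15964}$ ($h = - \frac{1979}{-15964} = \left(-1979\right) \left(- \frac{1}{15964}\right) = \frac{1979}{15964} \approx 0.12397$)
$\left(5553 + x\right) \left(h + \left(\frac{19259}{17293} + \frac{3257}{-8307}\right)\right) = \left(5553 + \frac{126694417}{102523740}\right) \left(\frac{1979}{15964} + \left(\frac{19259}{17293} + \frac{3257}{-8307}\right)\right) = \frac{569441022637 \left(\frac{1979}{15964} + \left(19259 \cdot \frac{1}{17293} + 3257 \left(- \frac{1}{8307}\right)\right)\right)}{102523740} = \frac{569441022637 \left(\frac{1979}{15964} + \left(\frac{19259}{17293} - \frac{3257}{8307}\right)\right)}{102523740} = \frac{569441022637 \left(\frac{1979}{15964} + \frac{103661212}{143652951}\right)}{102523740} = \frac{569441022637}{102523740} \cdot \frac{149164367569}{176405823828} = \frac{84940310009492717659453}{18085784816627676720}$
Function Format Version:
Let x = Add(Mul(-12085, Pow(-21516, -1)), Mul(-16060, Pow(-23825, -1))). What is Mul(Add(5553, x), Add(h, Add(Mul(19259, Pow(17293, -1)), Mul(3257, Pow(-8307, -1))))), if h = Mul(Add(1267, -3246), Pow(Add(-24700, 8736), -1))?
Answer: Rational(84940310009492717659453, 18085784816627676720) ≈ 4696.5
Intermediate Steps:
x = Rational(126694417, 102523740) (x = Add(Mul(-12085, Rational(-1, 21516)), Mul(-16060, Rational(-1, 23825))) = Add(Rational(12085, 21516), Rational(3212, 4765)) = Rational(126694417, 102523740) ≈ 1.2358)
h = Rational(1979, 15964) (h = Mul(-1979, Pow(-15964, -1)) = Mul(-1979, Rational(-1, 15964)) = Rational(1979, 15964) ≈ 0.12397)
Mul(Add(5553, x), Add(h, Add(Mul(19259, Pow(17293, -1)), Mul(3257, Pow(-8307, -1))))) = Mul(Add(5553, Rational(126694417, 102523740)), Add(Rational(1979, 15964), Add(Mul(19259, Pow(17293, -1)), Mul(3257, Pow(-8307, -1))))) = Mul(Rational(569441022637, 102523740), Add(Rational(1979, 15964), Add(Mul(19259, Rational(1, 17293)), Mul(3257, Rational(-1, 8307))))) = Mul(Rational(569441022637, 102523740), Add(Rational(1979, 15964), Add(Rational(19259, 17293), Rational(-3257, 8307)))) = Mul(Rational(569441022637, 102523740), Add(Rational(1979, 15964), Rational(103661212, 143652951))) = Mul(Rational(569441022637, 102523740), Rational(149164367569, 176405823828)) = Rational(84940310009492717659453, 18085784816627676720)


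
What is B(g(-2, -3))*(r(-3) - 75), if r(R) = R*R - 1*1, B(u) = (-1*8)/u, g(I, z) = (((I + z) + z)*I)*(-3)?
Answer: -67/6 ≈ -11.167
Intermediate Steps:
g(I, z) = -3*I*(I + 2*z) (g(I, z) = ((I + 2*z)*I)*(-3) = (I*(I + 2*z))*(-3) = -3*I*(I + 2*z))
B(u) = -8/u
r(R) = -1 + R² (r(R) = R² - 1 = -1 + R²)
B(g(-2, -3))*(r(-3) - 75) = (-8*1/(6*(-2 + 2*(-3))))*((-1 + (-3)²) - 75) = (-8*1/(6*(-2 - 6)))*((-1 + 9) - 75) = (-8/((-3*(-2)*(-8))))*(8 - 75) = -8/(-48)*(-67) = -8*(-1/48)*(-67) = (⅙)*(-67) = -67/6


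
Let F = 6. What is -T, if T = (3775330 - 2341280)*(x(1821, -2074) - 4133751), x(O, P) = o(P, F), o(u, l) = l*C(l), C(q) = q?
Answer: 5927953995750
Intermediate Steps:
o(u, l) = l**2 (o(u, l) = l*l = l**2)
x(O, P) = 36 (x(O, P) = 6**2 = 36)
T = -5927953995750 (T = (3775330 - 2341280)*(36 - 4133751) = 1434050*(-4133715) = -5927953995750)
-T = -1*(-5927953995750) = 5927953995750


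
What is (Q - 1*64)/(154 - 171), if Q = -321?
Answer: 385/17 ≈ 22.647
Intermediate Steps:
(Q - 1*64)/(154 - 171) = (-321 - 1*64)/(154 - 171) = (-321 - 64)/(-17) = -385*(-1/17) = 385/17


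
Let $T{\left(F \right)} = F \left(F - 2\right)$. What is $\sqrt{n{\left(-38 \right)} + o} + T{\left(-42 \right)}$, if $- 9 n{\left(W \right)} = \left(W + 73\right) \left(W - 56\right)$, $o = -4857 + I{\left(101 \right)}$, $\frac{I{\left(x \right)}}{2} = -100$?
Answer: $1848 + \frac{i \sqrt{42223}}{3} \approx 1848.0 + 68.494 i$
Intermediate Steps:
$I{\left(x \right)} = -200$ ($I{\left(x \right)} = 2 \left(-100\right) = -200$)
$T{\left(F \right)} = F \left(-2 + F\right)$
$o = -5057$ ($o = -4857 - 200 = -5057$)
$n{\left(W \right)} = - \frac{\left(-56 + W\right) \left(73 + W\right)}{9}$ ($n{\left(W \right)} = - \frac{\left(W + 73\right) \left(W - 56\right)}{9} = - \frac{\left(73 + W\right) \left(-56 + W\right)}{9} = - \frac{\left(-56 + W\right) \left(73 + W\right)}{9}$)
$\sqrt{n{\left(-38 \right)} + o} + T{\left(-42 \right)} = \sqrt{\left(\frac{4088}{9} - - \frac{646}{9} - \frac{\left(-38\right)^{2}}{9}\right) - 5057} - 42 \left(-2 - 42\right) = \sqrt{\left(\frac{4088}{9} + \frac{646}{9} - \frac{1444}{9}\right) - 5057} - -1848 = \sqrt{\left(\frac{4088}{9} + \frac{646}{9} - \frac{1444}{9}\right) - 5057} + 1848 = \sqrt{\frac{3290}{9} - 5057} + 1848 = \sqrt{- \frac{42223}{9}} + 1848 = \frac{i \sqrt{42223}}{3} + 1848 = 1848 + \frac{i \sqrt{42223}}{3}$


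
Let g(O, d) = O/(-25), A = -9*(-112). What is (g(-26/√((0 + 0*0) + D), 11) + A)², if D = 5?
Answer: 3175200676/3125 + 52416*√5/125 ≈ 1.0170e+6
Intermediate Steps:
A = 1008
g(O, d) = -O/25 (g(O, d) = O*(-1/25) = -O/25)
(g(-26/√((0 + 0*0) + D), 11) + A)² = (-(-26)/(25*(√((0 + 0*0) + 5))) + 1008)² = (-(-26)/(25*(√((0 + 0) + 5))) + 1008)² = (-(-26)/(25*(√(0 + 5))) + 1008)² = (-(-26)/(25*(√5)) + 1008)² = (-(-26)*√5/5/25 + 1008)² = (-(-26)*√5/125 + 1008)² = (26*√5/125 + 1008)² = (1008 + 26*√5/125)²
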